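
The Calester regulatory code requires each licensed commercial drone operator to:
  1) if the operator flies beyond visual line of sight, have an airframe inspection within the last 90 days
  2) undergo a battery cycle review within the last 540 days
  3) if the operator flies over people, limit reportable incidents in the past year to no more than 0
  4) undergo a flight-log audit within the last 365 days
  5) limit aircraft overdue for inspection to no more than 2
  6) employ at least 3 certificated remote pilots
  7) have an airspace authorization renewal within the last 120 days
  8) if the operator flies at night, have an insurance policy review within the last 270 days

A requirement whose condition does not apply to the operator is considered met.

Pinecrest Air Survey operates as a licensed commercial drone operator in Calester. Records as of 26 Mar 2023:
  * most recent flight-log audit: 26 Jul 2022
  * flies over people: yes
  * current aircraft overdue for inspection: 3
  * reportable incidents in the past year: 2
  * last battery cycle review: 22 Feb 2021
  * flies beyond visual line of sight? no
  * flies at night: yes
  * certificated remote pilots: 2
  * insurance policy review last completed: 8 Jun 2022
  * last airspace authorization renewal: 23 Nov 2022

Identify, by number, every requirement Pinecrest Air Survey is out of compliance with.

2, 3, 5, 6, 7, 8

1. condition 'flies beyond visual line of sight' does not hold → requirement n/a → met
2. battery cycle review 762 days ago vs limit 540 → not met
3. condition 'flies over people' holds; reportable incidents in the past year 2 > 0 → not met
4. flight-log audit 243 days ago vs limit 365 → met
5. aircraft overdue for inspection 3 > 2 → not met
6. certificated remote pilots 2 < 3 → not met
7. airspace authorization renewal 123 days ago vs limit 120 → not met
8. condition 'flies at night' holds; insurance policy review 291 days ago vs limit 270 → not met
Not met: 2, 3, 5, 6, 7, 8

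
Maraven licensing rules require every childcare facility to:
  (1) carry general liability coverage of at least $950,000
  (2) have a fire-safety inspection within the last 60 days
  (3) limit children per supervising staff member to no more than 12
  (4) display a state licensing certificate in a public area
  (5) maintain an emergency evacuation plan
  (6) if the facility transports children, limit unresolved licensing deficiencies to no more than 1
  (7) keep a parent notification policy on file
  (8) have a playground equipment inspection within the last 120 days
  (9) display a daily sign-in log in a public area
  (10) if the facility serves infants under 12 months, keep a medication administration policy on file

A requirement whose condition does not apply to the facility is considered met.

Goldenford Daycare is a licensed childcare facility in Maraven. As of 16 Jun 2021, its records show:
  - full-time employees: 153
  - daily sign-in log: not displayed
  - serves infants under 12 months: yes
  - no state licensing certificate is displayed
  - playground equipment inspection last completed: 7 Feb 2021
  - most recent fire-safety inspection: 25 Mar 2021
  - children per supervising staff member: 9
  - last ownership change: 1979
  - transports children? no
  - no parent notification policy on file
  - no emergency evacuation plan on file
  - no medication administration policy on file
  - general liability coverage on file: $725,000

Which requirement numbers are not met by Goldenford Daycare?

1, 2, 4, 5, 7, 8, 9, 10

1. general liability coverage $725,000 < $950,000 → not met
2. fire-safety inspection 83 days ago vs limit 60 → not met
3. children per supervising staff member 9 ≤ 12 → met
4. state licensing certificate absent → not met
5. emergency evacuation plan absent → not met
6. condition 'transports children' does not hold → requirement n/a → met
7. parent notification policy absent → not met
8. playground equipment inspection 129 days ago vs limit 120 → not met
9. daily sign-in log absent → not met
10. condition 'serves infants under 12 months' holds; medication administration policy absent → not met
Not met: 1, 2, 4, 5, 7, 8, 9, 10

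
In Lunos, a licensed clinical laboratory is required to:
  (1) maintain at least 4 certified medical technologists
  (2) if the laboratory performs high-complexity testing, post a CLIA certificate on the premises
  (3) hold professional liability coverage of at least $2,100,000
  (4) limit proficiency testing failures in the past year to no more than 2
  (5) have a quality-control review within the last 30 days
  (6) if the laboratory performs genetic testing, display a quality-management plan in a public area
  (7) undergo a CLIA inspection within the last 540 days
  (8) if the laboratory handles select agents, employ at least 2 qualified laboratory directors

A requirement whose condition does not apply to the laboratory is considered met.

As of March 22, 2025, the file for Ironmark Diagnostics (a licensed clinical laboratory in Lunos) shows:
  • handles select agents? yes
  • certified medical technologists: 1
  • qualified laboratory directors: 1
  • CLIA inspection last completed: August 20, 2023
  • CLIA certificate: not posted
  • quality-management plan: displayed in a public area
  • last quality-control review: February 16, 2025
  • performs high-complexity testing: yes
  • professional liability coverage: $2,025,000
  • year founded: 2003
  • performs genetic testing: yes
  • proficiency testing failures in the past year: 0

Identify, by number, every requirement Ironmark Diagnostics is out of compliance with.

1, 2, 3, 5, 7, 8

1. certified medical technologists 1 < 4 → not met
2. condition 'performs high-complexity testing' holds; CLIA certificate absent → not met
3. professional liability coverage $2,025,000 < $2,100,000 → not met
4. proficiency testing failures in the past year 0 ≤ 2 → met
5. quality-control review 34 days ago vs limit 30 → not met
6. condition 'performs genetic testing' holds; quality-management plan present → met
7. CLIA inspection 580 days ago vs limit 540 → not met
8. condition 'handles select agents' holds; qualified laboratory directors 1 < 2 → not met
Not met: 1, 2, 3, 5, 7, 8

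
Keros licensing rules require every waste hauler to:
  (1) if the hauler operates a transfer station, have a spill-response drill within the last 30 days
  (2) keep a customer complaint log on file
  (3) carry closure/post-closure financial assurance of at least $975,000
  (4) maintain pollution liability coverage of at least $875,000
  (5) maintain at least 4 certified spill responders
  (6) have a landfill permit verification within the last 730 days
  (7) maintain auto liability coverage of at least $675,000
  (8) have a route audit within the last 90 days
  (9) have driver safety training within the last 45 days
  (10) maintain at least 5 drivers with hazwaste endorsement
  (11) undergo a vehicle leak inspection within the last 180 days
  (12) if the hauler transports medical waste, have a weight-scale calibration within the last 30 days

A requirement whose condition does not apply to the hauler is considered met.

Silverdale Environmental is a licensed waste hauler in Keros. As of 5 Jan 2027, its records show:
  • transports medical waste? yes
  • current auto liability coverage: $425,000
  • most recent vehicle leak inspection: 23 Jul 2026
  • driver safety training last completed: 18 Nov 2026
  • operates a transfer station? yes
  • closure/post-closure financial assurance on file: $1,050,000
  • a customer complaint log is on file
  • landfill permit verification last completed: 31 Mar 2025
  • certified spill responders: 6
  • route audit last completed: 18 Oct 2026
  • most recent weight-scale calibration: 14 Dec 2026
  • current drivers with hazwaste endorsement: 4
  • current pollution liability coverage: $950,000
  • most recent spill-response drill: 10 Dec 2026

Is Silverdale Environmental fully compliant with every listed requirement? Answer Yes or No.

No

1. condition 'operates a transfer station' holds; spill-response drill 26 days ago vs limit 30 → met
2. customer complaint log present → met
3. closure/post-closure financial assurance $1,050,000 ≥ $975,000 → met
4. pollution liability coverage $950,000 ≥ $875,000 → met
5. certified spill responders 6 ≥ 4 → met
6. landfill permit verification 645 days ago vs limit 730 → met
7. auto liability coverage $425,000 < $675,000 → not met
8. route audit 79 days ago vs limit 90 → met
9. driver safety training 48 days ago vs limit 45 → not met
10. drivers with hazwaste endorsement 4 < 5 → not met
11. vehicle leak inspection 166 days ago vs limit 180 → met
12. condition 'transports medical waste' holds; weight-scale calibration 22 days ago vs limit 30 → met
Not met: 7, 9, 10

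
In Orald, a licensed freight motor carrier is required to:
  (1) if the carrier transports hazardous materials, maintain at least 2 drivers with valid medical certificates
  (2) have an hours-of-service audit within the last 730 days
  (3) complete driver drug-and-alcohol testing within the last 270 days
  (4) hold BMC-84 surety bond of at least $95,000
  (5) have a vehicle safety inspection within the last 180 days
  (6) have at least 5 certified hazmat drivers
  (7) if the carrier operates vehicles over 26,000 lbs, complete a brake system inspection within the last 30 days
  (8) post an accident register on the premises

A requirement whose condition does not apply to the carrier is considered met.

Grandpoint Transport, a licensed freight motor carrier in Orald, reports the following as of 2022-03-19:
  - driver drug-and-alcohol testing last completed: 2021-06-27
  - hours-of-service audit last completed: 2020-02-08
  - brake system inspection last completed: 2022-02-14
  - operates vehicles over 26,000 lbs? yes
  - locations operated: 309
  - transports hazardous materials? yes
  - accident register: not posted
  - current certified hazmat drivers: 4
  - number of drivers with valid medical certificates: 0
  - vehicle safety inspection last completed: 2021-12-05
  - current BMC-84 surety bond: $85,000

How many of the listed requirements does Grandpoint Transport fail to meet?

1. condition 'transports hazardous materials' holds; drivers with valid medical certificates 0 < 2 → not met
2. hours-of-service audit 770 days ago vs limit 730 → not met
3. driver drug-and-alcohol testing 265 days ago vs limit 270 → met
4. BMC-84 surety bond $85,000 < $95,000 → not met
5. vehicle safety inspection 104 days ago vs limit 180 → met
6. certified hazmat drivers 4 < 5 → not met
7. condition 'operates vehicles over 26,000 lbs' holds; brake system inspection 33 days ago vs limit 30 → not met
8. accident register absent → not met
Not met: 6 of 8

6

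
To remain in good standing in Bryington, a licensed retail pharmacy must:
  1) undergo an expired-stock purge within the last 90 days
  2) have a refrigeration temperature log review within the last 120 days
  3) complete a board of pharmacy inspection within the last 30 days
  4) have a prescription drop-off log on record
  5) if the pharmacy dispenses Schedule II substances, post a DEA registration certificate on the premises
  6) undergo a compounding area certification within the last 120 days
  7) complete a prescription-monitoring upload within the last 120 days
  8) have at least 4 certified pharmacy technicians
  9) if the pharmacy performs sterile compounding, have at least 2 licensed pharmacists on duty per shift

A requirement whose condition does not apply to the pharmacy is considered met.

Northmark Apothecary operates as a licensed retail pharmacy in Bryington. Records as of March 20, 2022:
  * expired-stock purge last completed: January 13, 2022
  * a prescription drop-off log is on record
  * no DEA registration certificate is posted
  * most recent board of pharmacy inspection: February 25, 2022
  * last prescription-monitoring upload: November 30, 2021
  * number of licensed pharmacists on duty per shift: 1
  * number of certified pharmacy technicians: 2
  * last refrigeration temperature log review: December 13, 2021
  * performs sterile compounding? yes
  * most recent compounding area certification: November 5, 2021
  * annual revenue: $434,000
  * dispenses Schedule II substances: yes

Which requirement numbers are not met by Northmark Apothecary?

1. expired-stock purge 66 days ago vs limit 90 → met
2. refrigeration temperature log review 97 days ago vs limit 120 → met
3. board of pharmacy inspection 23 days ago vs limit 30 → met
4. prescription drop-off log present → met
5. condition 'dispenses Schedule II substances' holds; DEA registration certificate absent → not met
6. compounding area certification 135 days ago vs limit 120 → not met
7. prescription-monitoring upload 110 days ago vs limit 120 → met
8. certified pharmacy technicians 2 < 4 → not met
9. condition 'performs sterile compounding' holds; licensed pharmacists on duty per shift 1 < 2 → not met
Not met: 5, 6, 8, 9

5, 6, 8, 9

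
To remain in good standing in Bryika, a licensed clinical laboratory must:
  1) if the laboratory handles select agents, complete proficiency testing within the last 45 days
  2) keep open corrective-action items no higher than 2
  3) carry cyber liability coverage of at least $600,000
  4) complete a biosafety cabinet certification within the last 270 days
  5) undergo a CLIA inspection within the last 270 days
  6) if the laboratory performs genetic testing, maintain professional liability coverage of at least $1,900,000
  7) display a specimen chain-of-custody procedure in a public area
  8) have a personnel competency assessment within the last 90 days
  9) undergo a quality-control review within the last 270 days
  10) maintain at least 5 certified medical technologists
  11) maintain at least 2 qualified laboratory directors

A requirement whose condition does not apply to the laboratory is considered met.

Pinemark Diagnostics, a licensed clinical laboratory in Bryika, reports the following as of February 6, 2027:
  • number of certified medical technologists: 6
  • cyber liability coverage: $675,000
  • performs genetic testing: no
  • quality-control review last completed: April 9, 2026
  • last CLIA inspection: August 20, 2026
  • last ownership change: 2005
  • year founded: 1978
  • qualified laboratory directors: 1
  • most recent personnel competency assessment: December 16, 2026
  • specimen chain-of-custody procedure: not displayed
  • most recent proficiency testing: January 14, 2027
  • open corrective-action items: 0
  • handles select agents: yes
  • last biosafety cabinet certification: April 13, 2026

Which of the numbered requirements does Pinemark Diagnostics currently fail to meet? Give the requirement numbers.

4, 7, 9, 11

1. condition 'handles select agents' holds; proficiency testing 23 days ago vs limit 45 → met
2. open corrective-action items 0 ≤ 2 → met
3. cyber liability coverage $675,000 ≥ $600,000 → met
4. biosafety cabinet certification 299 days ago vs limit 270 → not met
5. CLIA inspection 170 days ago vs limit 270 → met
6. condition 'performs genetic testing' does not hold → requirement n/a → met
7. specimen chain-of-custody procedure absent → not met
8. personnel competency assessment 52 days ago vs limit 90 → met
9. quality-control review 303 days ago vs limit 270 → not met
10. certified medical technologists 6 ≥ 5 → met
11. qualified laboratory directors 1 < 2 → not met
Not met: 4, 7, 9, 11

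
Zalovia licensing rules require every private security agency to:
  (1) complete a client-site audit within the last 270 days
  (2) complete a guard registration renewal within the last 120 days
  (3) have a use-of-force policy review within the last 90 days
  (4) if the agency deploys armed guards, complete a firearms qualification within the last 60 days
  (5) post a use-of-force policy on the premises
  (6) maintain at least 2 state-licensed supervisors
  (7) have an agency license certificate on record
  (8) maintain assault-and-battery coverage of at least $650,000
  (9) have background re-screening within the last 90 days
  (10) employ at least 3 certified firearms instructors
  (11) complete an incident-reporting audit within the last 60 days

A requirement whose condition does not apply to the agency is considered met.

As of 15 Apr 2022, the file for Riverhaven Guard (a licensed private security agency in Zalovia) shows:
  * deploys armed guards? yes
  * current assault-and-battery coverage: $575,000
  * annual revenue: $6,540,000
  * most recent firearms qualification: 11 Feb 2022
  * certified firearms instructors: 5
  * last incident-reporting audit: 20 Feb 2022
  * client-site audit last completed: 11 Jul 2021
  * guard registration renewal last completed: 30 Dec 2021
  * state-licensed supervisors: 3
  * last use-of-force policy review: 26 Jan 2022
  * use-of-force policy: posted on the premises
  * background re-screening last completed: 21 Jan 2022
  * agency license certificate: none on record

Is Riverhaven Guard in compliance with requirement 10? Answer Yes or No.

Yes

10. certified firearms instructors 5 ≥ 3 → met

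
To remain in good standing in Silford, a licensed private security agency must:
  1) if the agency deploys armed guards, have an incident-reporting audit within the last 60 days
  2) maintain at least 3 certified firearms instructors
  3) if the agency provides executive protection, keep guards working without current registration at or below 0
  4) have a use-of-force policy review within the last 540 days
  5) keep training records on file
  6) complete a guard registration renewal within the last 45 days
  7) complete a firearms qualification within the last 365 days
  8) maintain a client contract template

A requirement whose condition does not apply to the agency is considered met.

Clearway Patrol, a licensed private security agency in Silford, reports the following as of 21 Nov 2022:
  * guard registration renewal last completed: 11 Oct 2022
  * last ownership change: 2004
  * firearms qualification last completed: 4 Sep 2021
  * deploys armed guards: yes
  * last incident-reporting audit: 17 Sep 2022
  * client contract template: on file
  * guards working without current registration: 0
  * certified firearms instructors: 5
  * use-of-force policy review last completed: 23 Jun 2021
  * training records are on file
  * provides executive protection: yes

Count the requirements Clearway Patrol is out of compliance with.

1. condition 'deploys armed guards' holds; incident-reporting audit 65 days ago vs limit 60 → not met
2. certified firearms instructors 5 ≥ 3 → met
3. condition 'provides executive protection' holds; guards working without current registration 0 ≤ 0 → met
4. use-of-force policy review 516 days ago vs limit 540 → met
5. training records present → met
6. guard registration renewal 41 days ago vs limit 45 → met
7. firearms qualification 443 days ago vs limit 365 → not met
8. client contract template present → met
Not met: 2 of 8

2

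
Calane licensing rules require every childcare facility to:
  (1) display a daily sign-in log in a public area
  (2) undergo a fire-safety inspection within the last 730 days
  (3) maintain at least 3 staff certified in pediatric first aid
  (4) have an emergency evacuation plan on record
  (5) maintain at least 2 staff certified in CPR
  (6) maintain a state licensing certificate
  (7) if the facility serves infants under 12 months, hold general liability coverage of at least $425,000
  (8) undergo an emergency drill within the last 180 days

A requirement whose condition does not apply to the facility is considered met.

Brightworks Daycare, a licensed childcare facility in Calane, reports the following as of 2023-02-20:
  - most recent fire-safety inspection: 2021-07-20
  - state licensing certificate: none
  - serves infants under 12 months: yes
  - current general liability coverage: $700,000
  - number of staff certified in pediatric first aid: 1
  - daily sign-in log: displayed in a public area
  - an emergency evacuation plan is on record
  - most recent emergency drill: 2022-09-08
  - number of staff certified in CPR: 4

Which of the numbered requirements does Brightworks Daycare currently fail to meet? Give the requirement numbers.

1. daily sign-in log present → met
2. fire-safety inspection 580 days ago vs limit 730 → met
3. staff certified in pediatric first aid 1 < 3 → not met
4. emergency evacuation plan present → met
5. staff certified in CPR 4 ≥ 2 → met
6. state licensing certificate absent → not met
7. condition 'serves infants under 12 months' holds; general liability coverage $700,000 ≥ $425,000 → met
8. emergency drill 165 days ago vs limit 180 → met
Not met: 3, 6

3, 6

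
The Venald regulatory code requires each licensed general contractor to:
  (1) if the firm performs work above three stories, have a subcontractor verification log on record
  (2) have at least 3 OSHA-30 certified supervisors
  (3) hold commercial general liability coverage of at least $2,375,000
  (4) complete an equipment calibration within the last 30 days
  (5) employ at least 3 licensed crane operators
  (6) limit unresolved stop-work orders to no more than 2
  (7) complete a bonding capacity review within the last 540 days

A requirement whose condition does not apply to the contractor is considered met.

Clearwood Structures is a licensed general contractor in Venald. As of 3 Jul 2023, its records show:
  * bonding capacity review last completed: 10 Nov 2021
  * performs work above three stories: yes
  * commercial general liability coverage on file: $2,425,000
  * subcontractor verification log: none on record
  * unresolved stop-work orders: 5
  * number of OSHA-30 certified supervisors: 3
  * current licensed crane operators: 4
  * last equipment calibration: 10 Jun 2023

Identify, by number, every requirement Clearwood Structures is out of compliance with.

1. condition 'performs work above three stories' holds; subcontractor verification log absent → not met
2. OSHA-30 certified supervisors 3 ≥ 3 → met
3. commercial general liability coverage $2,425,000 ≥ $2,375,000 → met
4. equipment calibration 23 days ago vs limit 30 → met
5. licensed crane operators 4 ≥ 3 → met
6. unresolved stop-work orders 5 > 2 → not met
7. bonding capacity review 600 days ago vs limit 540 → not met
Not met: 1, 6, 7

1, 6, 7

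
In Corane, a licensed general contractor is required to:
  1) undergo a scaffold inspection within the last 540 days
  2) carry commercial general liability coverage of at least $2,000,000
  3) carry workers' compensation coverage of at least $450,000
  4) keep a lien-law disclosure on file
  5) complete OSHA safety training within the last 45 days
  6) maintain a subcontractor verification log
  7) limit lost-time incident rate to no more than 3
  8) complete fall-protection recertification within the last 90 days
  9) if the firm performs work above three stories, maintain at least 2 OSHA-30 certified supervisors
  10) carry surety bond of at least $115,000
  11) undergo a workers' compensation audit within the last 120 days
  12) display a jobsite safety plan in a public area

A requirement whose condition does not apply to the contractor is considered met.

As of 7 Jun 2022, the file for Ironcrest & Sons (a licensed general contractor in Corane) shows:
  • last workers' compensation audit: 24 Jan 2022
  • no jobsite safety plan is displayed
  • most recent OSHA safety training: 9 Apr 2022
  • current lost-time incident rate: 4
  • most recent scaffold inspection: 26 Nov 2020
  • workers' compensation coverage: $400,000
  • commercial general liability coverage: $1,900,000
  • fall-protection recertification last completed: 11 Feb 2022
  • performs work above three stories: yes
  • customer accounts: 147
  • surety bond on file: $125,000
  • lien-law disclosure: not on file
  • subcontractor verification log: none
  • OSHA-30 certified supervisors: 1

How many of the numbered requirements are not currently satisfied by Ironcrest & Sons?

1. scaffold inspection 558 days ago vs limit 540 → not met
2. commercial general liability coverage $1,900,000 < $2,000,000 → not met
3. workers' compensation coverage $400,000 < $450,000 → not met
4. lien-law disclosure absent → not met
5. OSHA safety training 59 days ago vs limit 45 → not met
6. subcontractor verification log absent → not met
7. lost-time incident rate 4 > 3 → not met
8. fall-protection recertification 116 days ago vs limit 90 → not met
9. condition 'performs work above three stories' holds; OSHA-30 certified supervisors 1 < 2 → not met
10. surety bond $125,000 ≥ $115,000 → met
11. workers' compensation audit 134 days ago vs limit 120 → not met
12. jobsite safety plan absent → not met
Not met: 11 of 12

11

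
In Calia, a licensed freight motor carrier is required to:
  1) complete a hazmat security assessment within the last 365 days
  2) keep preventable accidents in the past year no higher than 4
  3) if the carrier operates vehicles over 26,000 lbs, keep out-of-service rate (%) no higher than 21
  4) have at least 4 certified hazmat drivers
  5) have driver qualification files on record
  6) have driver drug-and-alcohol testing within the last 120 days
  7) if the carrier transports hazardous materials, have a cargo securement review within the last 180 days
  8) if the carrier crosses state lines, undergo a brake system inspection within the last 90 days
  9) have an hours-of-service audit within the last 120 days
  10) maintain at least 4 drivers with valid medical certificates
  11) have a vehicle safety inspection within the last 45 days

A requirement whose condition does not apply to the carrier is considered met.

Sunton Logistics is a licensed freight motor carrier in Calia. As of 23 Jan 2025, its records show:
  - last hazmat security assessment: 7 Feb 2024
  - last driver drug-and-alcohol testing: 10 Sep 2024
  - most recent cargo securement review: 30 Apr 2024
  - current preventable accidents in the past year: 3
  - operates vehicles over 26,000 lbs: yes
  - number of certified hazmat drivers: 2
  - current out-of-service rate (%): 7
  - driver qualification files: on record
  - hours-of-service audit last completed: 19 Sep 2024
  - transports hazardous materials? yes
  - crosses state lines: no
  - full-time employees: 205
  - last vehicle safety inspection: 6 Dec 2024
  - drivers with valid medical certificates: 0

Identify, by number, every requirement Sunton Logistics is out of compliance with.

1. hazmat security assessment 351 days ago vs limit 365 → met
2. preventable accidents in the past year 3 ≤ 4 → met
3. condition 'operates vehicles over 26,000 lbs' holds; out-of-service rate (%) 7 ≤ 21 → met
4. certified hazmat drivers 2 < 4 → not met
5. driver qualification files present → met
6. driver drug-and-alcohol testing 135 days ago vs limit 120 → not met
7. condition 'transports hazardous materials' holds; cargo securement review 268 days ago vs limit 180 → not met
8. condition 'crosses state lines' does not hold → requirement n/a → met
9. hours-of-service audit 126 days ago vs limit 120 → not met
10. drivers with valid medical certificates 0 < 4 → not met
11. vehicle safety inspection 48 days ago vs limit 45 → not met
Not met: 4, 6, 7, 9, 10, 11

4, 6, 7, 9, 10, 11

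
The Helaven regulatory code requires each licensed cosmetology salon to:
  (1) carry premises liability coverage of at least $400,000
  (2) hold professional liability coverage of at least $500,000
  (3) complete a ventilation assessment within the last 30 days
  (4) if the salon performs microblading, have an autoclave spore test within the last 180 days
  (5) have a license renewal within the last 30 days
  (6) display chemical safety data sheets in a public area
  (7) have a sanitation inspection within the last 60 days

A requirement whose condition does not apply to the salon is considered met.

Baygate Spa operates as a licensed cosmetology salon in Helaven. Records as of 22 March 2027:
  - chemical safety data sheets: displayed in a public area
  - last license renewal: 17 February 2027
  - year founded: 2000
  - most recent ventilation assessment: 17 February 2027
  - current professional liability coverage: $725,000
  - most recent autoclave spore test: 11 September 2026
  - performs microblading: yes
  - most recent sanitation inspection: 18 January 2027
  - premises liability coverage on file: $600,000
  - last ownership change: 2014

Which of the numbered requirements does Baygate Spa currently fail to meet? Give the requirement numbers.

1. premises liability coverage $600,000 ≥ $400,000 → met
2. professional liability coverage $725,000 ≥ $500,000 → met
3. ventilation assessment 33 days ago vs limit 30 → not met
4. condition 'performs microblading' holds; autoclave spore test 192 days ago vs limit 180 → not met
5. license renewal 33 days ago vs limit 30 → not met
6. chemical safety data sheets present → met
7. sanitation inspection 63 days ago vs limit 60 → not met
Not met: 3, 4, 5, 7

3, 4, 5, 7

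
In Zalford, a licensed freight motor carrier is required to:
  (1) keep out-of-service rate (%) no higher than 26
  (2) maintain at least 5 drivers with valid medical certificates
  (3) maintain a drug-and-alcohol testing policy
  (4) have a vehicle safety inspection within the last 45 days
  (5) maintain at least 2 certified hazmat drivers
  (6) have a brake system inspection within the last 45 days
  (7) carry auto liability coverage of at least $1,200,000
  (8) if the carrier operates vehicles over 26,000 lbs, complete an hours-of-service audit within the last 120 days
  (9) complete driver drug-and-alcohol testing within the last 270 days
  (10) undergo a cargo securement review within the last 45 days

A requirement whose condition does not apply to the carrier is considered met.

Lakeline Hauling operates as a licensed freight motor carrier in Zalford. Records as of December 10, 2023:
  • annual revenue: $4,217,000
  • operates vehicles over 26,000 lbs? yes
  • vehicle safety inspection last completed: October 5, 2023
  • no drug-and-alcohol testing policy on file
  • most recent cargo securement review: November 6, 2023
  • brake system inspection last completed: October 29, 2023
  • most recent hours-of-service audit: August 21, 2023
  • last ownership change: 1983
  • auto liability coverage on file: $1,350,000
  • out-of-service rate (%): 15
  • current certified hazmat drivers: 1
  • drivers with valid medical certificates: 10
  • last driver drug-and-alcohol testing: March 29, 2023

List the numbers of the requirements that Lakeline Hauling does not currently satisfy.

1. out-of-service rate (%) 15 ≤ 26 → met
2. drivers with valid medical certificates 10 ≥ 5 → met
3. drug-and-alcohol testing policy absent → not met
4. vehicle safety inspection 66 days ago vs limit 45 → not met
5. certified hazmat drivers 1 < 2 → not met
6. brake system inspection 42 days ago vs limit 45 → met
7. auto liability coverage $1,350,000 ≥ $1,200,000 → met
8. condition 'operates vehicles over 26,000 lbs' holds; hours-of-service audit 111 days ago vs limit 120 → met
9. driver drug-and-alcohol testing 256 days ago vs limit 270 → met
10. cargo securement review 34 days ago vs limit 45 → met
Not met: 3, 4, 5

3, 4, 5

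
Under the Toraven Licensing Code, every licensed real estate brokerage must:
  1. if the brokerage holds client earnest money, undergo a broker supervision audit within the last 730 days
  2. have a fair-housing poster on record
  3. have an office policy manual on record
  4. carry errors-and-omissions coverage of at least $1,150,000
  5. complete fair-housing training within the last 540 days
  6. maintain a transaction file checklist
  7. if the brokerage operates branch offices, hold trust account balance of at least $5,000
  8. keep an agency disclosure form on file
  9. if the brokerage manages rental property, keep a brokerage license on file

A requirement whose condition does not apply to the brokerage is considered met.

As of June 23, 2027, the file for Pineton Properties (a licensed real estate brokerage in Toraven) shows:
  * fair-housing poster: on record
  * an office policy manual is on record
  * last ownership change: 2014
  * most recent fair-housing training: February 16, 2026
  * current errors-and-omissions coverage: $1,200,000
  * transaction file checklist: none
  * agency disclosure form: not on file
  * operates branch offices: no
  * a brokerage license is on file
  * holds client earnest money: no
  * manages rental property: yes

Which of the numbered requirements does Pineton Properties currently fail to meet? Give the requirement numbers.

1. condition 'holds client earnest money' does not hold → requirement n/a → met
2. fair-housing poster present → met
3. office policy manual present → met
4. errors-and-omissions coverage $1,200,000 ≥ $1,150,000 → met
5. fair-housing training 492 days ago vs limit 540 → met
6. transaction file checklist absent → not met
7. condition 'operates branch offices' does not hold → requirement n/a → met
8. agency disclosure form absent → not met
9. condition 'manages rental property' holds; brokerage license present → met
Not met: 6, 8

6, 8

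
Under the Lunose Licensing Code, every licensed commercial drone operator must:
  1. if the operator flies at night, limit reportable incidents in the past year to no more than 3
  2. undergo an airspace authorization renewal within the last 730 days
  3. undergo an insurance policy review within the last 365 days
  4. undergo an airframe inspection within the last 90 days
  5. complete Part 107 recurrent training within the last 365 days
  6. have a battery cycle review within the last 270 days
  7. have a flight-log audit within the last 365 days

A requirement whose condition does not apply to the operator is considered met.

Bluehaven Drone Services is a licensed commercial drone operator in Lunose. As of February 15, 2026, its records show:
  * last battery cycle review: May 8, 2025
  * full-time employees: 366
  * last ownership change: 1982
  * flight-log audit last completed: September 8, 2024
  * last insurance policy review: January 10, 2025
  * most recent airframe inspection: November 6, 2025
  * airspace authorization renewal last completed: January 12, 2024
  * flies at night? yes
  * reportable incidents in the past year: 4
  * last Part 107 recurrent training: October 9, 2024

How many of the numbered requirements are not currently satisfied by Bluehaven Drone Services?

1. condition 'flies at night' holds; reportable incidents in the past year 4 > 3 → not met
2. airspace authorization renewal 765 days ago vs limit 730 → not met
3. insurance policy review 401 days ago vs limit 365 → not met
4. airframe inspection 101 days ago vs limit 90 → not met
5. Part 107 recurrent training 494 days ago vs limit 365 → not met
6. battery cycle review 283 days ago vs limit 270 → not met
7. flight-log audit 525 days ago vs limit 365 → not met
Not met: 7 of 7

7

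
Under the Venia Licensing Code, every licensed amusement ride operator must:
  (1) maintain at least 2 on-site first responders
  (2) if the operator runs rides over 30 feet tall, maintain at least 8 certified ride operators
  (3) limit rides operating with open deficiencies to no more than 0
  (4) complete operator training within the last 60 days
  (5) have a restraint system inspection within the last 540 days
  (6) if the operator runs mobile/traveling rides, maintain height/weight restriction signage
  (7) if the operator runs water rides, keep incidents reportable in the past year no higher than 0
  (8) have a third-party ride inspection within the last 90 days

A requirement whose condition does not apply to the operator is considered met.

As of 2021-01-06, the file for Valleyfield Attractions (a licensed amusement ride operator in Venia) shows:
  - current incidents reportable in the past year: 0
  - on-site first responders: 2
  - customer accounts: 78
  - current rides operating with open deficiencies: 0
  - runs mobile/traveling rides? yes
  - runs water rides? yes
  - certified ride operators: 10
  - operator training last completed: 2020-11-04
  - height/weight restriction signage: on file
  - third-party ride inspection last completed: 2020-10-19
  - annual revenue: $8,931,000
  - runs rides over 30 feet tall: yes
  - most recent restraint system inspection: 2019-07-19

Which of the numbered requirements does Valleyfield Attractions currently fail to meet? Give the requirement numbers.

4

1. on-site first responders 2 ≥ 2 → met
2. condition 'runs rides over 30 feet tall' holds; certified ride operators 10 ≥ 8 → met
3. rides operating with open deficiencies 0 ≤ 0 → met
4. operator training 63 days ago vs limit 60 → not met
5. restraint system inspection 537 days ago vs limit 540 → met
6. condition 'runs mobile/traveling rides' holds; height/weight restriction signage present → met
7. condition 'runs water rides' holds; incidents reportable in the past year 0 ≤ 0 → met
8. third-party ride inspection 79 days ago vs limit 90 → met
Not met: 4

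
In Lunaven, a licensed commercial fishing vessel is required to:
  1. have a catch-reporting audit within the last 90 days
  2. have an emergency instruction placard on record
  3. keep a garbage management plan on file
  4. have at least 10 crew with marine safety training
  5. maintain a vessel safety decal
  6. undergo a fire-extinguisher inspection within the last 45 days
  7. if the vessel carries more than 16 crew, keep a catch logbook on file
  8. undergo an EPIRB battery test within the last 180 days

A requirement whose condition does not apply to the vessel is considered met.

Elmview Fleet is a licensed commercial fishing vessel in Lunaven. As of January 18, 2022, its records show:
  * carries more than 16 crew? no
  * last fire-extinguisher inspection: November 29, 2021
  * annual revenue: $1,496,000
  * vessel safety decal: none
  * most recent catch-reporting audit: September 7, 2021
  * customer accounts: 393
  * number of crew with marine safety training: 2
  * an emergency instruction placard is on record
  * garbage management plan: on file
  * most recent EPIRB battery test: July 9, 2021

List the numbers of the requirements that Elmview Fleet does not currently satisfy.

1, 4, 5, 6, 8

1. catch-reporting audit 133 days ago vs limit 90 → not met
2. emergency instruction placard present → met
3. garbage management plan present → met
4. crew with marine safety training 2 < 10 → not met
5. vessel safety decal absent → not met
6. fire-extinguisher inspection 50 days ago vs limit 45 → not met
7. condition 'carries more than 16 crew' does not hold → requirement n/a → met
8. EPIRB battery test 193 days ago vs limit 180 → not met
Not met: 1, 4, 5, 6, 8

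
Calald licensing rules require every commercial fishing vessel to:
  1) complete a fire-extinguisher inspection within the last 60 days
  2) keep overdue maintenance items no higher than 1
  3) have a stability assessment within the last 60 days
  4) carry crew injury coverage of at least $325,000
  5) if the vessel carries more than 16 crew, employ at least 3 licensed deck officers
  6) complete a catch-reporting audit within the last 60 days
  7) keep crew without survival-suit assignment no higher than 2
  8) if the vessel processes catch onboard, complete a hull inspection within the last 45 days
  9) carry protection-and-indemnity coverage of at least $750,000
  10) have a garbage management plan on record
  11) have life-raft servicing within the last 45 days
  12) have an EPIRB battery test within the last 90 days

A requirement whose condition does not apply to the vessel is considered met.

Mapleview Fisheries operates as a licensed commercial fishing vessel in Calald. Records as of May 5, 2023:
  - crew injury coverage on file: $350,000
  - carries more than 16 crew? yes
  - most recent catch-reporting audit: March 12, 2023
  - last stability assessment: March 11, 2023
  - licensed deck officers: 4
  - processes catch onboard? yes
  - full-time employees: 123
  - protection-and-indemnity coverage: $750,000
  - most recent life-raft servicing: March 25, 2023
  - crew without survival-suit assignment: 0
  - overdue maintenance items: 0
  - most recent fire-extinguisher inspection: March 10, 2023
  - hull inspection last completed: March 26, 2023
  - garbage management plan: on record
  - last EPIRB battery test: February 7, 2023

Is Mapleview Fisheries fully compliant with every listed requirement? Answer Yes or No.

1. fire-extinguisher inspection 56 days ago vs limit 60 → met
2. overdue maintenance items 0 ≤ 1 → met
3. stability assessment 55 days ago vs limit 60 → met
4. crew injury coverage $350,000 ≥ $325,000 → met
5. condition 'carries more than 16 crew' holds; licensed deck officers 4 ≥ 3 → met
6. catch-reporting audit 54 days ago vs limit 60 → met
7. crew without survival-suit assignment 0 ≤ 2 → met
8. condition 'processes catch onboard' holds; hull inspection 40 days ago vs limit 45 → met
9. protection-and-indemnity coverage $750,000 ≥ $750,000 → met
10. garbage management plan present → met
11. life-raft servicing 41 days ago vs limit 45 → met
12. EPIRB battery test 87 days ago vs limit 90 → met
All met.

Yes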